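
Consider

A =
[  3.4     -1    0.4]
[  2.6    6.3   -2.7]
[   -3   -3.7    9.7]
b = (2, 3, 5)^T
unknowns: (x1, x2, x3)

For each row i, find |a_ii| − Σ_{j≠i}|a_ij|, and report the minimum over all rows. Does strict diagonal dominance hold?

row 1: |3.4| − (1+0.4) = 2
row 2: |6.3| − (2.6+2.7) = 1
row 3: |9.7| − (3+3.7) = 3
minimum over rows = 1 → strictly diagonally dominant (convergence guaranteed)

1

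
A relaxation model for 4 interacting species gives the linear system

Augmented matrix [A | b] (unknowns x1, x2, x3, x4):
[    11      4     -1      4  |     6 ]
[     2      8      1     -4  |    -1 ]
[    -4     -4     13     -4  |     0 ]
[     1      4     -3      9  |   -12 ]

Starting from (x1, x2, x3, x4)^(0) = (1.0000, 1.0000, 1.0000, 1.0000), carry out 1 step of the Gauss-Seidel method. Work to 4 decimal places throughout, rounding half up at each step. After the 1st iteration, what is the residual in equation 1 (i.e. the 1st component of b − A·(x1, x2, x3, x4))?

Iteration 1:
  x1 = (6 - (4)·1.0000 - (-1)·1.0000 - (4)·1.0000) / (11) = -0.0909
  x2 = (-1 - (2)·-0.0909 - (1)·1.0000 - (-4)·1.0000) / (8) = 0.2727
  x3 = (0 - (-4)·-0.0909 - (-4)·0.2727 - (-4)·1.0000) / (13) = 0.3636
  x4 = (-12 - (1)·-0.0909 - (4)·0.2727 - (-3)·0.3636) / (9) = -1.3232
Residual b − A·x = (11.5655, -8.6562, -9.2924, -0.0003)

11.5655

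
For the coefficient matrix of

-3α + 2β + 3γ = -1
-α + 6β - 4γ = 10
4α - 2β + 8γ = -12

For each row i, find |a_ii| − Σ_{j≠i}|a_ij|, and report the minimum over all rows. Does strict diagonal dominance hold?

-2

row 1: |-3| − (2+3) = -2
row 2: |6| − (1+4) = 1
row 3: |8| − (4+2) = 2
minimum over rows = -2 → not strictly diagonally dominant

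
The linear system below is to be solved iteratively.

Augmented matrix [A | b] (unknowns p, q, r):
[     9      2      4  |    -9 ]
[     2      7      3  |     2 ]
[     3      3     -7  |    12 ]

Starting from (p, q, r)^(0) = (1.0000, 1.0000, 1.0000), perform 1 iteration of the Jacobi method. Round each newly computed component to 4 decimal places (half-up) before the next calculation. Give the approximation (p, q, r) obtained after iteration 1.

Iteration 1:
  p = (-9 - (2)·1.0000 - (4)·1.0000) / (9) = -1.6667
  q = (2 - (2)·1.0000 - (3)·1.0000) / (7) = -0.4286
  r = (12 - (3)·1.0000 - (3)·1.0000) / (-7) = -0.8571

(-1.6667, -0.4286, -0.8571)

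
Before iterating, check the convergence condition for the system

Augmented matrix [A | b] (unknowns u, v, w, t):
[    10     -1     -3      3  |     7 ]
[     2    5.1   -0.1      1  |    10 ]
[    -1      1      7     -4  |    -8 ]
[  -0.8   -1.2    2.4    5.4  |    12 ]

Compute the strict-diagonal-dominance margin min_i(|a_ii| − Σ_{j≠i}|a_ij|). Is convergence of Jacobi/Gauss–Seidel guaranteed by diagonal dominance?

1

row 1: |10| − (1+3+3) = 3
row 2: |5.1| − (2+0.1+1) = 2
row 3: |7| − (1+1+4) = 1
row 4: |5.4| − (0.8+1.2+2.4) = 1
minimum over rows = 1 → strictly diagonally dominant (convergence guaranteed)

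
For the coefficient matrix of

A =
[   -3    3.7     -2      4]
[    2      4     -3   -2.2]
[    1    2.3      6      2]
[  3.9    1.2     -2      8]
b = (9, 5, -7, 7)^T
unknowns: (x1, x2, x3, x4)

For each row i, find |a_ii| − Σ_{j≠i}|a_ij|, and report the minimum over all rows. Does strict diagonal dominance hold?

-6.7

row 1: |-3| − (3.7+2+4) = -6.7
row 2: |4| − (2+3+2.2) = -3.2
row 3: |6| − (1+2.3+2) = 0.7
row 4: |8| − (3.9+1.2+2) = 0.9
minimum over rows = -6.7 → not strictly diagonally dominant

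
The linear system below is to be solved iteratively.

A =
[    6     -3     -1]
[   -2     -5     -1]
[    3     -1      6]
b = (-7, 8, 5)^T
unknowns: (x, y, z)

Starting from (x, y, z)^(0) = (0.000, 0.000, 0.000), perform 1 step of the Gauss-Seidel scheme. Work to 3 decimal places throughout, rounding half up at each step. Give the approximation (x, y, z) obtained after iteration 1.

(-1.167, -1.133, 1.228)

Iteration 1:
  x = (-7 - (-3)·0.000 - (-1)·0.000) / (6) = -1.167
  y = (8 - (-2)·-1.167 - (-1)·0.000) / (-5) = -1.133
  z = (5 - (3)·-1.167 - (-1)·-1.133) / (6) = 1.228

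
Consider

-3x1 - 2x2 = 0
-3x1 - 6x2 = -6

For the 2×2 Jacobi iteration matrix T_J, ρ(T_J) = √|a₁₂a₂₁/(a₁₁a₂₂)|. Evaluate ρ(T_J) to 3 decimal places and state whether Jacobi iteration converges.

a₁₂a₂₁/(a₁₁a₂₂) = (-2)·(-3) / ((-3)·(-6)) = 0.333333
ρ = √|0.333333| = √0.333333 = 0.577
ρ < 1, so Jacobi converges

0.577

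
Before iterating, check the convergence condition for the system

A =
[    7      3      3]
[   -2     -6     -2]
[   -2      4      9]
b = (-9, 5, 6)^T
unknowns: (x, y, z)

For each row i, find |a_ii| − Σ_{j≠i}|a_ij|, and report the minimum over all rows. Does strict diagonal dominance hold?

1

row 1: |7| − (3+3) = 1
row 2: |-6| − (2+2) = 2
row 3: |9| − (2+4) = 3
minimum over rows = 1 → strictly diagonally dominant (convergence guaranteed)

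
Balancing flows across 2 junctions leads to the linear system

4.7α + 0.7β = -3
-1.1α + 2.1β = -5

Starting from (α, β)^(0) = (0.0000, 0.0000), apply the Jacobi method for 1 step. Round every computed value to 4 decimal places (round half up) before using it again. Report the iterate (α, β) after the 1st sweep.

(-0.6383, -2.3810)

Iteration 1:
  α = (-3 - (0.7)·0.0000) / (4.7) = -0.6383
  β = (-5 - (-1.1)·0.0000) / (2.1) = -2.3810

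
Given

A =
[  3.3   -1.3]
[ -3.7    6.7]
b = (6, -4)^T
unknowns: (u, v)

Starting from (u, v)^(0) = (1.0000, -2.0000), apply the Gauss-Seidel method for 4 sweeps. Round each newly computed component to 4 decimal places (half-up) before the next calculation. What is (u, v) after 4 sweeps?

(2.0129, 0.5146)

Iteration 1:
  u = (6 - (-1.3)·-2.0000) / (3.3) = 1.0303
  v = (-4 - (-3.7)·1.0303) / (6.7) = -0.0280
Iteration 2:
  u = (6 - (-1.3)·-0.0280) / (3.3) = 1.8072
  v = (-4 - (-3.7)·1.8072) / (6.7) = 0.4010
Iteration 3:
  u = (6 - (-1.3)·0.4010) / (3.3) = 1.9762
  v = (-4 - (-3.7)·1.9762) / (6.7) = 0.4943
Iteration 4:
  u = (6 - (-1.3)·0.4943) / (3.3) = 2.0129
  v = (-4 - (-3.7)·2.0129) / (6.7) = 0.5146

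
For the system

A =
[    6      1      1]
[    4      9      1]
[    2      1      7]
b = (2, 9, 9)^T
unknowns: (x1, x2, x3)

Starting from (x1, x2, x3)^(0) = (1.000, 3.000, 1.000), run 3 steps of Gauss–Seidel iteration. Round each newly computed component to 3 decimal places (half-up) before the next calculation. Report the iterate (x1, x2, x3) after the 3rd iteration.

Iteration 1:
  x1 = (2 - (1)·3.000 - (1)·1.000) / (6) = -0.333
  x2 = (9 - (4)·-0.333 - (1)·1.000) / (9) = 1.037
  x3 = (9 - (2)·-0.333 - (1)·1.037) / (7) = 1.233
Iteration 2:
  x1 = (2 - (1)·1.037 - (1)·1.233) / (6) = -0.045
  x2 = (9 - (4)·-0.045 - (1)·1.233) / (9) = 0.883
  x3 = (9 - (2)·-0.045 - (1)·0.883) / (7) = 1.172
Iteration 3:
  x1 = (2 - (1)·0.883 - (1)·1.172) / (6) = -0.009
  x2 = (9 - (4)·-0.009 - (1)·1.172) / (9) = 0.874
  x3 = (9 - (2)·-0.009 - (1)·0.874) / (7) = 1.163

(-0.009, 0.874, 1.163)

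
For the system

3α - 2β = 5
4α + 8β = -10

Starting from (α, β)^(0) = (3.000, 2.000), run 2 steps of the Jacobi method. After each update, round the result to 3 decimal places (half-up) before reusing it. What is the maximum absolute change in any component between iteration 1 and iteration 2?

Iteration 1:
  α = (5 - (-2)·2.000) / (3) = 3.000
  β = (-10 - (4)·3.000) / (8) = -2.750
Iteration 2:
  α = (5 - (-2)·-2.750) / (3) = -0.167
  β = (-10 - (4)·3.000) / (8) = -2.750
Change: (-3.167, 0.000) → max |·| = 3.167

3.167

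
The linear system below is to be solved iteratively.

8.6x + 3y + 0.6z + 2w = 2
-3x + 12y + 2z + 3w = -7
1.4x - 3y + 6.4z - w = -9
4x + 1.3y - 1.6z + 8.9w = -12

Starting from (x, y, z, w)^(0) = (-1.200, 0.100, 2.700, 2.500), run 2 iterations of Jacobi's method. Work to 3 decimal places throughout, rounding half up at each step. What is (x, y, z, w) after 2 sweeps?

(1.043, -0.524, -2.252, -0.932)

Iteration 1:
  x = (2 - (3)·0.100 - (0.6)·2.700 - (2)·2.500) / (8.6) = -0.572
  y = (-7 - (-3)·-1.200 - (2)·2.700 - (3)·2.500) / (12) = -1.958
  z = (-9 - (1.4)·-1.200 - (-3)·0.100 - (-1)·2.500) / (6.4) = -0.706
  w = (-12 - (4)·-1.200 - (1.3)·0.100 - (-1.6)·2.700) / (8.9) = -0.338
Iteration 2:
  x = (2 - (3)·-1.958 - (0.6)·-0.706 - (2)·-0.338) / (8.6) = 1.043
  y = (-7 - (-3)·-0.572 - (2)·-0.706 - (3)·-0.338) / (12) = -0.524
  z = (-9 - (1.4)·-0.572 - (-3)·-1.958 - (-1)·-0.338) / (6.4) = -2.252
  w = (-12 - (4)·-0.572 - (1.3)·-1.958 - (-1.6)·-0.706) / (8.9) = -0.932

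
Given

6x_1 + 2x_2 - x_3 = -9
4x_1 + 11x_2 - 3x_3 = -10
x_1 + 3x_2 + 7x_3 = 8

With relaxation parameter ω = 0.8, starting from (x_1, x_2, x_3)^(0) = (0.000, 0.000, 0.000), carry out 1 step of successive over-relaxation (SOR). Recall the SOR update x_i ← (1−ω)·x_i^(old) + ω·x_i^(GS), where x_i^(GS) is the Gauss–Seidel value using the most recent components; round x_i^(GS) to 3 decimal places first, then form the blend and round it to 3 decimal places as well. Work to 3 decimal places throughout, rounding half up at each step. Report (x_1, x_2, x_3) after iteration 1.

Iteration 1:
  x_1: GS value = (-9 - (2)·0.000 - (-1)·0.000) / (6) = -1.500;  x_1 ← (1−ω)·0.000 + ω·-1.500 = -1.200
  x_2: GS value = (-10 - (4)·-1.200 - (-3)·0.000) / (11) = -0.473;  x_2 ← (1−ω)·0.000 + ω·-0.473 = -0.378
  x_3: GS value = (8 - (1)·-1.200 - (3)·-0.378) / (7) = 1.476;  x_3 ← (1−ω)·0.000 + ω·1.476 = 1.181

(-1.200, -0.378, 1.181)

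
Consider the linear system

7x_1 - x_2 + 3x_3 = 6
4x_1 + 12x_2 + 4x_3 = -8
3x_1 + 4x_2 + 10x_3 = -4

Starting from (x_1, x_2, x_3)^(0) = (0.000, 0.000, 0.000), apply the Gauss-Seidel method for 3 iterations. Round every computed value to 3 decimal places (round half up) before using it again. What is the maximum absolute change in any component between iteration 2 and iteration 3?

0.029

Iteration 1:
  x_1 = (6 - (-1)·0.000 - (3)·0.000) / (7) = 0.857
  x_2 = (-8 - (4)·0.857 - (4)·0.000) / (12) = -0.952
  x_3 = (-4 - (3)·0.857 - (4)·-0.952) / (10) = -0.276
Iteration 2:
  x_1 = (6 - (-1)·-0.952 - (3)·-0.276) / (7) = 0.839
  x_2 = (-8 - (4)·0.839 - (4)·-0.276) / (12) = -0.854
  x_3 = (-4 - (3)·0.839 - (4)·-0.854) / (10) = -0.310
Iteration 3:
  x_1 = (6 - (-1)·-0.854 - (3)·-0.310) / (7) = 0.868
  x_2 = (-8 - (4)·0.868 - (4)·-0.310) / (12) = -0.853
  x_3 = (-4 - (3)·0.868 - (4)·-0.853) / (10) = -0.319
Change: (0.029, 0.001, -0.009) → max |·| = 0.029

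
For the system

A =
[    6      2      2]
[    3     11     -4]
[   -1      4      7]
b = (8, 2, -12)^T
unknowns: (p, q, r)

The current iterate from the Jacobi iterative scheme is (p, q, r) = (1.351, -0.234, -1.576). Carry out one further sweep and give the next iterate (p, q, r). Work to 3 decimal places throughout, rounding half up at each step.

(1.937, -0.760, -1.388)

One sweep:
  p = (8 - (2)·-0.234 - (2)·-1.576) / (6) = 1.937
  q = (2 - (3)·1.351 - (-4)·-1.576) / (11) = -0.760
  r = (-12 - (-1)·1.351 - (4)·-0.234) / (7) = -1.388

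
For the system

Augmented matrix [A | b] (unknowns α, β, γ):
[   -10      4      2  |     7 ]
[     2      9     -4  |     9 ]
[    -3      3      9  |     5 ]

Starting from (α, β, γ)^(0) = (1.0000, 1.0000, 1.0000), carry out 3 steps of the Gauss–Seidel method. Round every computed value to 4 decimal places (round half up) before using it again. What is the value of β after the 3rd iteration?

Iteration 1:
  α = (7 - (4)·1.0000 - (2)·1.0000) / (-10) = -0.1000
  β = (9 - (2)·-0.1000 - (-4)·1.0000) / (9) = 1.4667
  γ = (5 - (-3)·-0.1000 - (3)·1.4667) / (9) = 0.0333
Iteration 2:
  α = (7 - (4)·1.4667 - (2)·0.0333) / (-10) = -0.1067
  β = (9 - (2)·-0.1067 - (-4)·0.0333) / (9) = 1.0385
  γ = (5 - (-3)·-0.1067 - (3)·1.0385) / (9) = 0.1738
Iteration 3:
  α = (7 - (4)·1.0385 - (2)·0.1738) / (-10) = -0.2498
  β = (9 - (2)·-0.2498 - (-4)·0.1738) / (9) = 1.1328
  γ = (5 - (-3)·-0.2498 - (3)·1.1328) / (9) = 0.0947

1.1328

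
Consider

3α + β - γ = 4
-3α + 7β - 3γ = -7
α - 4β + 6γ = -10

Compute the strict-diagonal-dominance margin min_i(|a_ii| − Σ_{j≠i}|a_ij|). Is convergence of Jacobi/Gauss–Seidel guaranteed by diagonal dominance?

1

row 1: |3| − (1+1) = 1
row 2: |7| − (3+3) = 1
row 3: |6| − (1+4) = 1
minimum over rows = 1 → strictly diagonally dominant (convergence guaranteed)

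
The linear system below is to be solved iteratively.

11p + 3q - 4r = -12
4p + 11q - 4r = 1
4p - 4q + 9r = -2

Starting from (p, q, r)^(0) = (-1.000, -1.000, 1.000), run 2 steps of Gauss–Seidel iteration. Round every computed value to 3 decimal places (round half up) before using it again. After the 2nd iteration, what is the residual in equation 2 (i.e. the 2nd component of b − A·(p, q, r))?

Iteration 1:
  p = (-12 - (3)·-1.000 - (-4)·1.000) / (11) = -0.455
  q = (1 - (4)·-0.455 - (-4)·1.000) / (11) = 0.620
  r = (-2 - (4)·-0.455 - (-4)·0.620) / (9) = 0.256
Iteration 2:
  p = (-12 - (3)·0.620 - (-4)·0.256) / (11) = -1.167
  q = (1 - (4)·-1.167 - (-4)·0.256) / (11) = 0.608
  r = (-2 - (4)·-1.167 - (-4)·0.608) / (9) = 0.567
Residual b − A·x = (1.281, 1.248, -0.003)

1.248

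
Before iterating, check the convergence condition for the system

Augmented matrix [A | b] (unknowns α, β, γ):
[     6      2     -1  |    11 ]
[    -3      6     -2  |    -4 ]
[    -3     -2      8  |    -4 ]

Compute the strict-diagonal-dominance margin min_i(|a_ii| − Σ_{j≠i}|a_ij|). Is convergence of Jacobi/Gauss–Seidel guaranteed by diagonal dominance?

row 1: |6| − (2+1) = 3
row 2: |6| − (3+2) = 1
row 3: |8| − (3+2) = 3
minimum over rows = 1 → strictly diagonally dominant (convergence guaranteed)

1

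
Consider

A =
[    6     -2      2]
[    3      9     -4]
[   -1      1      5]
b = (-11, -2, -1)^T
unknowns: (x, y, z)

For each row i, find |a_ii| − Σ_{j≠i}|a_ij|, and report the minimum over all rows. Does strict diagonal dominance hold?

row 1: |6| − (2+2) = 2
row 2: |9| − (3+4) = 2
row 3: |5| − (1+1) = 3
minimum over rows = 2 → strictly diagonally dominant (convergence guaranteed)

2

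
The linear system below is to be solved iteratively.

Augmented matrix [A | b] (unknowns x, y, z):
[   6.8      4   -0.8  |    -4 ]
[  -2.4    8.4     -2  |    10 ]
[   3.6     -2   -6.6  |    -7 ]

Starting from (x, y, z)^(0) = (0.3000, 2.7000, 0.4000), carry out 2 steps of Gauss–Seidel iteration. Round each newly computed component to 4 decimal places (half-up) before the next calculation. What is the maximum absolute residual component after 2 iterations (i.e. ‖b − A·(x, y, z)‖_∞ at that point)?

1.1174

Iteration 1:
  x = (-4 - (4)·2.7000 - (-0.8)·0.4000) / (6.8) = -2.1294
  y = (10 - (-2.4)·-2.1294 - (-2)·0.4000) / (8.4) = 0.6773
  z = (-7 - (3.6)·-2.1294 - (-2)·0.6773) / (-6.6) = -0.3061
Iteration 2:
  x = (-4 - (4)·0.6773 - (-0.8)·-0.3061) / (6.8) = -1.0227
  y = (10 - (-2.4)·-1.0227 - (-2)·-0.3061) / (8.4) = 0.8254
  z = (-7 - (3.6)·-1.0227 - (-2)·0.8254) / (-6.6) = 0.2526
Residual b − A·x = (-0.1452, 1.1174, -0.0003); ∞-norm = 1.1174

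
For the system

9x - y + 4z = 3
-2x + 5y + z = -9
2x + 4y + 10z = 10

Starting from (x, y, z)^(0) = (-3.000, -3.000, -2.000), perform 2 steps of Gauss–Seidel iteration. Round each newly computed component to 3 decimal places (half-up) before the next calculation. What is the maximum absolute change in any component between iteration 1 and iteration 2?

1.223

Iteration 1:
  x = (3 - (-1)·-3.000 - (4)·-2.000) / (9) = 0.889
  y = (-9 - (-2)·0.889 - (1)·-2.000) / (5) = -1.044
  z = (10 - (2)·0.889 - (4)·-1.044) / (10) = 1.240
Iteration 2:
  x = (3 - (-1)·-1.044 - (4)·1.240) / (9) = -0.334
  y = (-9 - (-2)·-0.334 - (1)·1.240) / (5) = -2.182
  z = (10 - (2)·-0.334 - (4)·-2.182) / (10) = 1.940
Change: (-1.223, -1.138, 0.700) → max |·| = 1.223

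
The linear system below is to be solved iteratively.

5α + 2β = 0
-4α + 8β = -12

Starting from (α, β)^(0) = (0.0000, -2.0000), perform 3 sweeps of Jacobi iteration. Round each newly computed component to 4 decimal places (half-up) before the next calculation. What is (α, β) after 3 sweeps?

Iteration 1:
  α = (0 - (2)·-2.0000) / (5) = 0.8000
  β = (-12 - (-4)·0.0000) / (8) = -1.5000
Iteration 2:
  α = (0 - (2)·-1.5000) / (5) = 0.6000
  β = (-12 - (-4)·0.8000) / (8) = -1.1000
Iteration 3:
  α = (0 - (2)·-1.1000) / (5) = 0.4400
  β = (-12 - (-4)·0.6000) / (8) = -1.2000

(0.4400, -1.2000)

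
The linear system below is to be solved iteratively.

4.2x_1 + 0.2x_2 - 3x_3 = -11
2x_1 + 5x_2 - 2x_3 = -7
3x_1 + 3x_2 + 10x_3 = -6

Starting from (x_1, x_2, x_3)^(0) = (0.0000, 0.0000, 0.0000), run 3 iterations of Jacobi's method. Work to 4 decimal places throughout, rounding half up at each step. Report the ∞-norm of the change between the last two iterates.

0.8228

Iteration 1:
  x_1 = (-11 - (0.2)·0.0000 - (-3)·0.0000) / (4.2) = -2.6190
  x_2 = (-7 - (2)·0.0000 - (-2)·0.0000) / (5) = -1.4000
  x_3 = (-6 - (3)·0.0000 - (3)·0.0000) / (10) = -0.6000
Iteration 2:
  x_1 = (-11 - (0.2)·-1.4000 - (-3)·-0.6000) / (4.2) = -2.9810
  x_2 = (-7 - (2)·-2.6190 - (-2)·-0.6000) / (5) = -0.5924
  x_3 = (-6 - (3)·-2.6190 - (3)·-1.4000) / (10) = 0.6057
Iteration 3:
  x_1 = (-11 - (0.2)·-0.5924 - (-3)·0.6057) / (4.2) = -2.1582
  x_2 = (-7 - (2)·-2.9810 - (-2)·0.6057) / (5) = 0.0347
  x_3 = (-6 - (3)·-2.9810 - (3)·-0.5924) / (10) = 0.4720
Change: (0.8228, 0.6271, -0.1337) → max |·| = 0.8228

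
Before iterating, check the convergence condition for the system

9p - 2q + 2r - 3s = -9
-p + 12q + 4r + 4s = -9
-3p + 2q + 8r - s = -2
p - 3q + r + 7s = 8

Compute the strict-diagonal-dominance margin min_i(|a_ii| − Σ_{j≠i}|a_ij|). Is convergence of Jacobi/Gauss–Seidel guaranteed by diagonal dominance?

row 1: |9| − (2+2+3) = 2
row 2: |12| − (1+4+4) = 3
row 3: |8| − (3+2+1) = 2
row 4: |7| − (1+3+1) = 2
minimum over rows = 2 → strictly diagonally dominant (convergence guaranteed)

2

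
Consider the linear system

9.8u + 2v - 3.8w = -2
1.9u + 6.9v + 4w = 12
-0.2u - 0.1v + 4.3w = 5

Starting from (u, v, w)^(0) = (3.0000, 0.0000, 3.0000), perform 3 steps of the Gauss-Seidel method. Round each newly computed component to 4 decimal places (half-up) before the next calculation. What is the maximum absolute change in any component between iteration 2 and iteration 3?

Iteration 1:
  u = (-2 - (2)·0.0000 - (-3.8)·3.0000) / (9.8) = 0.9592
  v = (12 - (1.9)·0.9592 - (4)·3.0000) / (6.9) = -0.2641
  w = (5 - (-0.2)·0.9592 - (-0.1)·-0.2641) / (4.3) = 1.2013
Iteration 2:
  u = (-2 - (2)·-0.2641 - (-3.8)·1.2013) / (9.8) = 0.3156
  v = (12 - (1.9)·0.3156 - (4)·1.2013) / (6.9) = 0.9558
  w = (5 - (-0.2)·0.3156 - (-0.1)·0.9558) / (4.3) = 1.1997
Iteration 3:
  u = (-2 - (2)·0.9558 - (-3.8)·1.1997) / (9.8) = 0.0660
  v = (12 - (1.9)·0.0660 - (4)·1.1997) / (6.9) = 1.0255
  w = (5 - (-0.2)·0.0660 - (-0.1)·1.0255) / (4.3) = 1.1897
Change: (-0.2496, 0.0697, -0.0100) → max |·| = 0.2496

0.2496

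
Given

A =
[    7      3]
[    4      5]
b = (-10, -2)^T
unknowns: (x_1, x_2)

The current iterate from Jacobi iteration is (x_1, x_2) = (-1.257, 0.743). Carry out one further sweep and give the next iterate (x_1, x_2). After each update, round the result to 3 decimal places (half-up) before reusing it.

(-1.747, 0.606)

One sweep:
  x_1 = (-10 - (3)·0.743) / (7) = -1.747
  x_2 = (-2 - (4)·-1.257) / (5) = 0.606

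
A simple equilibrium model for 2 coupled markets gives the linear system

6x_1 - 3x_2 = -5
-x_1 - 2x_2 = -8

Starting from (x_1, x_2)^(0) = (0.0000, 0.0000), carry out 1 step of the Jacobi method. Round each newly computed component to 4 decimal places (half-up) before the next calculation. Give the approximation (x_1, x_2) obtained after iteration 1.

(-0.8333, 4.0000)

Iteration 1:
  x_1 = (-5 - (-3)·0.0000) / (6) = -0.8333
  x_2 = (-8 - (-1)·0.0000) / (-2) = 4.0000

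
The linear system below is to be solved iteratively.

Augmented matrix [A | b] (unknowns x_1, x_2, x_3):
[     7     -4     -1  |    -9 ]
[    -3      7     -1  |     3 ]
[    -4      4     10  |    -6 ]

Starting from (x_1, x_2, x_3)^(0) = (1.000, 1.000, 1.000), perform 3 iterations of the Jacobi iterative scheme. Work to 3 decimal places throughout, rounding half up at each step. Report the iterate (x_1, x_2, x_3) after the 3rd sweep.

(-1.405, -0.090, -0.959)

Iteration 1:
  x_1 = (-9 - (-4)·1.000 - (-1)·1.000) / (7) = -0.571
  x_2 = (3 - (-3)·1.000 - (-1)·1.000) / (7) = 1.000
  x_3 = (-6 - (-4)·1.000 - (4)·1.000) / (10) = -0.600
Iteration 2:
  x_1 = (-9 - (-4)·1.000 - (-1)·-0.600) / (7) = -0.800
  x_2 = (3 - (-3)·-0.571 - (-1)·-0.600) / (7) = 0.098
  x_3 = (-6 - (-4)·-0.571 - (4)·1.000) / (10) = -1.228
Iteration 3:
  x_1 = (-9 - (-4)·0.098 - (-1)·-1.228) / (7) = -1.405
  x_2 = (3 - (-3)·-0.800 - (-1)·-1.228) / (7) = -0.090
  x_3 = (-6 - (-4)·-0.800 - (4)·0.098) / (10) = -0.959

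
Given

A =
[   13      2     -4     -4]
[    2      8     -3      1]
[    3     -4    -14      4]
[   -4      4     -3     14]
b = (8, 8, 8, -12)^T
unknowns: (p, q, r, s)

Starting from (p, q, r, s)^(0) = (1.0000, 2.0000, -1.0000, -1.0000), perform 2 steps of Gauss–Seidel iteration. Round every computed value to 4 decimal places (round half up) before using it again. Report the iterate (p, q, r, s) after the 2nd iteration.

(-0.3084, 0.8211, -1.2806, -1.4543)

Iteration 1:
  p = (8 - (2)·2.0000 - (-4)·-1.0000 - (-4)·-1.0000) / (13) = -0.3077
  q = (8 - (2)·-0.3077 - (-3)·-1.0000 - (1)·-1.0000) / (8) = 0.8269
  r = (8 - (3)·-0.3077 - (-4)·0.8269 - (4)·-1.0000) / (-14) = -1.1593
  s = (-12 - (-4)·-0.3077 - (4)·0.8269 - (-3)·-1.1593) / (14) = -1.4297
Iteration 2:
  p = (8 - (2)·0.8269 - (-4)·-1.1593 - (-4)·-1.4297) / (13) = -0.3084
  q = (8 - (2)·-0.3084 - (-3)·-1.1593 - (1)·-1.4297) / (8) = 0.8211
  r = (8 - (3)·-0.3084 - (-4)·0.8211 - (4)·-1.4297) / (-14) = -1.2806
  s = (-12 - (-4)·-0.3084 - (4)·0.8211 - (-3)·-1.2806) / (14) = -1.4543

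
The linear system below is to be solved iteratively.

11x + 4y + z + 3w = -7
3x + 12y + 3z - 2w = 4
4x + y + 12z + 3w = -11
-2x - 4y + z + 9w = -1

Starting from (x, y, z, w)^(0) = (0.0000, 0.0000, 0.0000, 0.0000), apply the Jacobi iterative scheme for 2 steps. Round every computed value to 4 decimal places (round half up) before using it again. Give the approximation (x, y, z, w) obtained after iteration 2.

Iteration 1:
  x = (-7 - (4)·0.0000 - (1)·0.0000 - (3)·0.0000) / (11) = -0.6364
  y = (4 - (3)·0.0000 - (3)·0.0000 - (-2)·0.0000) / (12) = 0.3333
  z = (-11 - (4)·0.0000 - (1)·0.0000 - (3)·0.0000) / (12) = -0.9167
  w = (-1 - (-2)·0.0000 - (-4)·0.0000 - (1)·0.0000) / (9) = -0.1111
Iteration 2:
  x = (-7 - (4)·0.3333 - (1)·-0.9167 - (3)·-0.1111) / (11) = -0.6439
  y = (4 - (3)·-0.6364 - (3)·-0.9167 - (-2)·-0.1111) / (12) = 0.7031
  z = (-11 - (4)·-0.6364 - (1)·0.3333 - (3)·-0.1111) / (12) = -0.7045
  w = (-1 - (-2)·-0.6364 - (-4)·0.3333 - (1)·-0.9167) / (9) = -0.0025

(-0.6439, 0.7031, -0.7045, -0.0025)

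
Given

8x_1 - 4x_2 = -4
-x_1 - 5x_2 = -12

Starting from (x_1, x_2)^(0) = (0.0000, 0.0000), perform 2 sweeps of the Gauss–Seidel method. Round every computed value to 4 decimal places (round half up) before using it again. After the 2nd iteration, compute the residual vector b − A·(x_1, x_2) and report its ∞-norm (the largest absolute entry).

Iteration 1:
  x_1 = (-4 - (-4)·0.0000) / (8) = -0.5000
  x_2 = (-12 - (-1)·-0.5000) / (-5) = 2.5000
Iteration 2:
  x_1 = (-4 - (-4)·2.5000) / (8) = 0.7500
  x_2 = (-12 - (-1)·0.7500) / (-5) = 2.2500
Residual b − A·x = (-1.0000, 0.0000); ∞-norm = 1.0000

1.0000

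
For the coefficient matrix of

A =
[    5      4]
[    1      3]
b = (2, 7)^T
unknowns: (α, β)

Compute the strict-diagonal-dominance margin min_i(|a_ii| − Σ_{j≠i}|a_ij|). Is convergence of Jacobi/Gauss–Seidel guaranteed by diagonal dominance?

row 1: |5| − (4) = 1
row 2: |3| − (1) = 2
minimum over rows = 1 → strictly diagonally dominant (convergence guaranteed)

1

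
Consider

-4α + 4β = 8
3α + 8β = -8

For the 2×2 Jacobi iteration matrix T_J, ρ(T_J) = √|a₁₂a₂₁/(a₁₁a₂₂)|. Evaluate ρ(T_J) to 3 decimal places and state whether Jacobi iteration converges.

a₁₂a₂₁/(a₁₁a₂₂) = (4)·(3) / ((-4)·(8)) = -0.375000
ρ = √|-0.375000| = √0.375000 = 0.612
ρ < 1, so Jacobi converges

0.612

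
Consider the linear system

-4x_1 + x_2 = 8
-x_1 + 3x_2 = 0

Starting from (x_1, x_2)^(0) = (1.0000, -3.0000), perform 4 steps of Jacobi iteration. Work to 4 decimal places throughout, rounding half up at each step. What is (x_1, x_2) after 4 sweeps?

(-2.1597, -0.7431)

Iteration 1:
  x_1 = (8 - (1)·-3.0000) / (-4) = -2.7500
  x_2 = (0 - (-1)·1.0000) / (3) = 0.3333
Iteration 2:
  x_1 = (8 - (1)·0.3333) / (-4) = -1.9167
  x_2 = (0 - (-1)·-2.7500) / (3) = -0.9167
Iteration 3:
  x_1 = (8 - (1)·-0.9167) / (-4) = -2.2292
  x_2 = (0 - (-1)·-1.9167) / (3) = -0.6389
Iteration 4:
  x_1 = (8 - (1)·-0.6389) / (-4) = -2.1597
  x_2 = (0 - (-1)·-2.2292) / (3) = -0.7431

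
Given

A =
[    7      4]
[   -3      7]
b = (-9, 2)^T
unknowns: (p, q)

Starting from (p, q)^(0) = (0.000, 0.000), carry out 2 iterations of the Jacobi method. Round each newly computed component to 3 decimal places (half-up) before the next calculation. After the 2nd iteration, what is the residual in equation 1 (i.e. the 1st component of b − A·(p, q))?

Iteration 1:
  p = (-9 - (4)·0.000) / (7) = -1.286
  q = (2 - (-3)·0.000) / (7) = 0.286
Iteration 2:
  p = (-9 - (4)·0.286) / (7) = -1.449
  q = (2 - (-3)·-1.286) / (7) = -0.265
Residual b − A·x = (2.203, -0.492)

2.203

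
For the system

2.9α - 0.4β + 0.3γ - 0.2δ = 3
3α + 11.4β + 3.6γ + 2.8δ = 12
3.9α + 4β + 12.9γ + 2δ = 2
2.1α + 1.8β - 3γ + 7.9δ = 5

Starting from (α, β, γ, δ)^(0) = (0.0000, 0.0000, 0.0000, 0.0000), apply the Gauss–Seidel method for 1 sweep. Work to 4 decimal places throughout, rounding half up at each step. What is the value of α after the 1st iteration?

Iteration 1:
  α = (3 - (-0.4)·0.0000 - (0.3)·0.0000 - (-0.2)·0.0000) / (2.9) = 1.0345
  β = (12 - (3)·1.0345 - (3.6)·0.0000 - (2.8)·0.0000) / (11.4) = 0.7804
  γ = (2 - (3.9)·1.0345 - (4)·0.7804 - (2)·0.0000) / (12.9) = -0.3997
  δ = (5 - (2.1)·1.0345 - (1.8)·0.7804 - (-3)·-0.3997) / (7.9) = 0.0283

1.0345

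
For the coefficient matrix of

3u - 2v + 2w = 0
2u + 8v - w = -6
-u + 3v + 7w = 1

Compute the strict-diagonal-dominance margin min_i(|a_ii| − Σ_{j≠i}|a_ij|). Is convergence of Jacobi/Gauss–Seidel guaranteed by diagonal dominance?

-1

row 1: |3| − (2+2) = -1
row 2: |8| − (2+1) = 5
row 3: |7| − (1+3) = 3
minimum over rows = -1 → not strictly diagonally dominant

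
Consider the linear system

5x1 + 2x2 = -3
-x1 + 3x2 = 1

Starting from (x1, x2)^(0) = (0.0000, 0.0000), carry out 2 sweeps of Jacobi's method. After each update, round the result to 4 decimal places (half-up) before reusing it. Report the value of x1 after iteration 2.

Iteration 1:
  x1 = (-3 - (2)·0.0000) / (5) = -0.6000
  x2 = (1 - (-1)·0.0000) / (3) = 0.3333
Iteration 2:
  x1 = (-3 - (2)·0.3333) / (5) = -0.7333
  x2 = (1 - (-1)·-0.6000) / (3) = 0.1333

-0.7333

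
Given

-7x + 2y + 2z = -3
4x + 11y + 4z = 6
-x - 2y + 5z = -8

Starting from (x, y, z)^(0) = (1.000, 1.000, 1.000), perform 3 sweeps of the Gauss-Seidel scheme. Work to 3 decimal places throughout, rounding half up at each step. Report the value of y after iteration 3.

Iteration 1:
  x = (-3 - (2)·1.000 - (2)·1.000) / (-7) = 1.000
  y = (6 - (4)·1.000 - (4)·1.000) / (11) = -0.182
  z = (-8 - (-1)·1.000 - (-2)·-0.182) / (5) = -1.473
Iteration 2:
  x = (-3 - (2)·-0.182 - (2)·-1.473) / (-7) = -0.044
  y = (6 - (4)·-0.044 - (4)·-1.473) / (11) = 1.097
  z = (-8 - (-1)·-0.044 - (-2)·1.097) / (5) = -1.170
Iteration 3:
  x = (-3 - (2)·1.097 - (2)·-1.170) / (-7) = 0.408
  y = (6 - (4)·0.408 - (4)·-1.170) / (11) = 0.823
  z = (-8 - (-1)·0.408 - (-2)·0.823) / (5) = -1.189

0.823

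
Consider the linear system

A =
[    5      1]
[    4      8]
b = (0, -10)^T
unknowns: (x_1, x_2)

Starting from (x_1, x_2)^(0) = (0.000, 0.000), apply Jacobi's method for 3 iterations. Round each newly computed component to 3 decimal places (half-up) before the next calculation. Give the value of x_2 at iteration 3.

-1.375

Iteration 1:
  x_1 = (0 - (1)·0.000) / (5) = 0.000
  x_2 = (-10 - (4)·0.000) / (8) = -1.250
Iteration 2:
  x_1 = (0 - (1)·-1.250) / (5) = 0.250
  x_2 = (-10 - (4)·0.000) / (8) = -1.250
Iteration 3:
  x_1 = (0 - (1)·-1.250) / (5) = 0.250
  x_2 = (-10 - (4)·0.250) / (8) = -1.375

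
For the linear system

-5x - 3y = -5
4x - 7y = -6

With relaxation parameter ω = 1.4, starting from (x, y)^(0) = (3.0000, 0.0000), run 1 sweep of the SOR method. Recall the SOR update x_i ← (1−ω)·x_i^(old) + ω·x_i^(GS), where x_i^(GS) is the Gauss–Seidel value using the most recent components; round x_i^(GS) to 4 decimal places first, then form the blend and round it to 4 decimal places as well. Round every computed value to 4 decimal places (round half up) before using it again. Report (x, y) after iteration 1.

(0.2000, 1.3600)

Iteration 1:
  x: GS value = (-5 - (-3)·0.0000) / (-5) = 1.0000;  x ← (1−ω)·3.0000 + ω·1.0000 = 0.2000
  y: GS value = (-6 - (4)·0.2000) / (-7) = 0.9714;  y ← (1−ω)·0.0000 + ω·0.9714 = 1.3600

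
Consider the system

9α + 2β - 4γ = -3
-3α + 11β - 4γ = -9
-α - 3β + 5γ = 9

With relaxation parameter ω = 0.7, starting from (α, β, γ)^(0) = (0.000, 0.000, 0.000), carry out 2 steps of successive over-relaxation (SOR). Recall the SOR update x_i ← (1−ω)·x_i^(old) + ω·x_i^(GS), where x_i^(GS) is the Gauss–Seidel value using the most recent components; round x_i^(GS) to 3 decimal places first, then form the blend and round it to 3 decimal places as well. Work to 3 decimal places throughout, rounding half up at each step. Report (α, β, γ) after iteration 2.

Iteration 1:
  α: GS value = (-3 - (2)·0.000 - (-4)·0.000) / (9) = -0.333;  α ← (1−ω)·0.000 + ω·-0.333 = -0.233
  β: GS value = (-9 - (-3)·-0.233 - (-4)·0.000) / (11) = -0.882;  β ← (1−ω)·0.000 + ω·-0.882 = -0.617
  γ: GS value = (9 - (-1)·-0.233 - (-3)·-0.617) / (5) = 1.383;  γ ← (1−ω)·0.000 + ω·1.383 = 0.968
Iteration 2:
  α: GS value = (-3 - (2)·-0.617 - (-4)·0.968) / (9) = 0.234;  α ← (1−ω)·-0.233 + ω·0.234 = 0.094
  β: GS value = (-9 - (-3)·0.094 - (-4)·0.968) / (11) = -0.441;  β ← (1−ω)·-0.617 + ω·-0.441 = -0.494
  γ: GS value = (9 - (-1)·0.094 - (-3)·-0.494) / (5) = 1.522;  γ ← (1−ω)·0.968 + ω·1.522 = 1.356

(0.094, -0.494, 1.356)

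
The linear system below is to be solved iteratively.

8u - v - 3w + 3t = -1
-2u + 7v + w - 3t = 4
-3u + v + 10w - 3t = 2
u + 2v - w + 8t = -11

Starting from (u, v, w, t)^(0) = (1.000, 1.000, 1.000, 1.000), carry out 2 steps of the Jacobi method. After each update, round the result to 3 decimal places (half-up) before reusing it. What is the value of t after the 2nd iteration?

Iteration 1:
  u = (-1 - (-1)·1.000 - (-3)·1.000 - (3)·1.000) / (8) = 0.000
  v = (4 - (-2)·1.000 - (1)·1.000 - (-3)·1.000) / (7) = 1.143
  w = (2 - (-3)·1.000 - (1)·1.000 - (-3)·1.000) / (10) = 0.700
  t = (-11 - (1)·1.000 - (2)·1.000 - (-1)·1.000) / (8) = -1.625
Iteration 2:
  u = (-1 - (-1)·1.143 - (-3)·0.700 - (3)·-1.625) / (8) = 0.890
  v = (4 - (-2)·0.000 - (1)·0.700 - (-3)·-1.625) / (7) = -0.225
  w = (2 - (-3)·0.000 - (1)·1.143 - (-3)·-1.625) / (10) = -0.402
  t = (-11 - (1)·0.000 - (2)·1.143 - (-1)·0.700) / (8) = -1.573

-1.573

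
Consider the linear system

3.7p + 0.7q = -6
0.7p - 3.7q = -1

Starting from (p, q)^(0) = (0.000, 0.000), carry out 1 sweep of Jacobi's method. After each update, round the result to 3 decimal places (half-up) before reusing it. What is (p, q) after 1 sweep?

Iteration 1:
  p = (-6 - (0.7)·0.000) / (3.7) = -1.622
  q = (-1 - (0.7)·0.000) / (-3.7) = 0.270

(-1.622, 0.270)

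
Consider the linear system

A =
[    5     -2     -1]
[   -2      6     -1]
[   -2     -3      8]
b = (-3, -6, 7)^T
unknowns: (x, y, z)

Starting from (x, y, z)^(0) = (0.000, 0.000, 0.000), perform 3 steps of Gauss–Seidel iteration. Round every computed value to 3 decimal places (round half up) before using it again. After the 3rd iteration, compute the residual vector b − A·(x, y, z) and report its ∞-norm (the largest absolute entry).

Iteration 1:
  x = (-3 - (-2)·0.000 - (-1)·0.000) / (5) = -0.600
  y = (-6 - (-2)·-0.600 - (-1)·0.000) / (6) = -1.200
  z = (7 - (-2)·-0.600 - (-3)·-1.200) / (8) = 0.275
Iteration 2:
  x = (-3 - (-2)·-1.200 - (-1)·0.275) / (5) = -1.025
  y = (-6 - (-2)·-1.025 - (-1)·0.275) / (6) = -1.296
  z = (7 - (-2)·-1.025 - (-3)·-1.296) / (8) = 0.133
Iteration 3:
  x = (-3 - (-2)·-1.296 - (-1)·0.133) / (5) = -1.092
  y = (-6 - (-2)·-1.092 - (-1)·0.133) / (6) = -1.342
  z = (7 - (-2)·-1.092 - (-3)·-1.342) / (8) = 0.099
Residual b − A·x = (-0.125, -0.033, -0.002); ∞-norm = 0.125

0.125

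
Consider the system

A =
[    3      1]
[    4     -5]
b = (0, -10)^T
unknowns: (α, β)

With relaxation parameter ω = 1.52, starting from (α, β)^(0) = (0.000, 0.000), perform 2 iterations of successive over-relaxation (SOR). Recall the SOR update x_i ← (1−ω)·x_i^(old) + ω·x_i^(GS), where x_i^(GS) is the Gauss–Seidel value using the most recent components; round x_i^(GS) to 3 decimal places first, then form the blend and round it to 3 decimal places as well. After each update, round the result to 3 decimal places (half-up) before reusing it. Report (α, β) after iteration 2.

(-1.540, -0.413)

Iteration 1:
  α: GS value = (0 - (1)·0.000) / (3) = 0.000;  α ← (1−ω)·0.000 + ω·0.000 = 0.000
  β: GS value = (-10 - (4)·0.000) / (-5) = 2.000;  β ← (1−ω)·0.000 + ω·2.000 = 3.040
Iteration 2:
  α: GS value = (0 - (1)·3.040) / (3) = -1.013;  α ← (1−ω)·0.000 + ω·-1.013 = -1.540
  β: GS value = (-10 - (4)·-1.540) / (-5) = 0.768;  β ← (1−ω)·3.040 + ω·0.768 = -0.413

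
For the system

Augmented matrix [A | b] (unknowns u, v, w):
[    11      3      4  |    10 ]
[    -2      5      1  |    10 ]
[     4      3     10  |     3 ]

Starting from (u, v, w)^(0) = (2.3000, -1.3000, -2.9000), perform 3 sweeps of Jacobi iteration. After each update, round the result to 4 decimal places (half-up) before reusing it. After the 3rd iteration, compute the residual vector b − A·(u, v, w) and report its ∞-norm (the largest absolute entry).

2.4120

Iteration 1:
  u = (10 - (3)·-1.3000 - (4)·-2.9000) / (11) = 2.3182
  v = (10 - (-2)·2.3000 - (1)·-2.9000) / (5) = 3.5000
  w = (3 - (4)·2.3000 - (3)·-1.3000) / (10) = -0.2300
Iteration 2:
  u = (10 - (3)·3.5000 - (4)·-0.2300) / (11) = 0.0382
  v = (10 - (-2)·2.3182 - (1)·-0.2300) / (5) = 2.9733
  w = (3 - (4)·2.3182 - (3)·3.5000) / (10) = -1.6773
Iteration 3:
  u = (10 - (3)·2.9733 - (4)·-1.6773) / (11) = 0.7081
  v = (10 - (-2)·0.0382 - (1)·-1.6773) / (5) = 2.3507
  w = (3 - (4)·0.0382 - (3)·2.9733) / (10) = -0.6073
Residual b − A·x = (-2.4120, 0.2700, -0.8115); ∞-norm = 2.4120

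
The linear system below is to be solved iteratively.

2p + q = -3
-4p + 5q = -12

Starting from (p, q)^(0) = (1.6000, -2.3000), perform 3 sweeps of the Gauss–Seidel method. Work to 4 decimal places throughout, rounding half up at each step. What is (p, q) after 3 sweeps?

Iteration 1:
  p = (-3 - (1)·-2.3000) / (2) = -0.3500
  q = (-12 - (-4)·-0.3500) / (5) = -2.6800
Iteration 2:
  p = (-3 - (1)·-2.6800) / (2) = -0.1600
  q = (-12 - (-4)·-0.1600) / (5) = -2.5280
Iteration 3:
  p = (-3 - (1)·-2.5280) / (2) = -0.2360
  q = (-12 - (-4)·-0.2360) / (5) = -2.5888

(-0.2360, -2.5888)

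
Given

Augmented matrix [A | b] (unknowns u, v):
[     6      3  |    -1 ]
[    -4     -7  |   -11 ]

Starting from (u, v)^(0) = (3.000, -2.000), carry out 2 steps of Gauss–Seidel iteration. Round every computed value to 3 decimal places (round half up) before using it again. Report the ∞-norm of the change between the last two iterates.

Iteration 1:
  u = (-1 - (3)·-2.000) / (6) = 0.833
  v = (-11 - (-4)·0.833) / (-7) = 1.095
Iteration 2:
  u = (-1 - (3)·1.095) / (6) = -0.714
  v = (-11 - (-4)·-0.714) / (-7) = 1.979
Change: (-1.547, 0.884) → max |·| = 1.547

1.547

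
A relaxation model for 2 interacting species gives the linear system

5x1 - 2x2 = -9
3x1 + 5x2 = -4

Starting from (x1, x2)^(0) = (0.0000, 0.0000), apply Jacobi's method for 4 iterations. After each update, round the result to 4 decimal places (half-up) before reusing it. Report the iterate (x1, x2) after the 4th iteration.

(-1.6112, 0.2128)

Iteration 1:
  x1 = (-9 - (-2)·0.0000) / (5) = -1.8000
  x2 = (-4 - (3)·0.0000) / (5) = -0.8000
Iteration 2:
  x1 = (-9 - (-2)·-0.8000) / (5) = -2.1200
  x2 = (-4 - (3)·-1.8000) / (5) = 0.2800
Iteration 3:
  x1 = (-9 - (-2)·0.2800) / (5) = -1.6880
  x2 = (-4 - (3)·-2.1200) / (5) = 0.4720
Iteration 4:
  x1 = (-9 - (-2)·0.4720) / (5) = -1.6112
  x2 = (-4 - (3)·-1.6880) / (5) = 0.2128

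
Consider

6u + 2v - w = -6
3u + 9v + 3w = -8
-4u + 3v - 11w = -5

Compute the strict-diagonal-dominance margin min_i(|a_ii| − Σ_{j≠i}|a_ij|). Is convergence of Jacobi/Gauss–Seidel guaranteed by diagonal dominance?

3

row 1: |6| − (2+1) = 3
row 2: |9| − (3+3) = 3
row 3: |-11| − (4+3) = 4
minimum over rows = 3 → strictly diagonally dominant (convergence guaranteed)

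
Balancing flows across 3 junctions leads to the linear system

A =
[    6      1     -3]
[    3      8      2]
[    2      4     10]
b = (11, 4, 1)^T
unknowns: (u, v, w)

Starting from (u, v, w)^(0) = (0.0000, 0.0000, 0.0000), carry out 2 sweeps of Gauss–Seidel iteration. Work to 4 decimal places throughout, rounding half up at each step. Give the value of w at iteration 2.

-0.2076

Iteration 1:
  u = (11 - (1)·0.0000 - (-3)·0.0000) / (6) = 1.8333
  v = (4 - (3)·1.8333 - (2)·0.0000) / (8) = -0.1875
  w = (1 - (2)·1.8333 - (4)·-0.1875) / (10) = -0.1917
Iteration 2:
  u = (11 - (1)·-0.1875 - (-3)·-0.1917) / (6) = 1.7687
  v = (4 - (3)·1.7687 - (2)·-0.1917) / (8) = -0.1153
  w = (1 - (2)·1.7687 - (4)·-0.1153) / (10) = -0.2076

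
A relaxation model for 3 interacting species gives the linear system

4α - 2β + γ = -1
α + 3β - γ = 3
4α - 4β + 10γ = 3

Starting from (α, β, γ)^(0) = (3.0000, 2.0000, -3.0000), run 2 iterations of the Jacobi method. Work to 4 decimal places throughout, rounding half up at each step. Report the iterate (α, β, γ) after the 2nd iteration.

(-0.7250, 0.4667, -0.7000)

Iteration 1:
  α = (-1 - (-2)·2.0000 - (1)·-3.0000) / (4) = 1.5000
  β = (3 - (1)·3.0000 - (-1)·-3.0000) / (3) = -1.0000
  γ = (3 - (4)·3.0000 - (-4)·2.0000) / (10) = -0.1000
Iteration 2:
  α = (-1 - (-2)·-1.0000 - (1)·-0.1000) / (4) = -0.7250
  β = (3 - (1)·1.5000 - (-1)·-0.1000) / (3) = 0.4667
  γ = (3 - (4)·1.5000 - (-4)·-1.0000) / (10) = -0.7000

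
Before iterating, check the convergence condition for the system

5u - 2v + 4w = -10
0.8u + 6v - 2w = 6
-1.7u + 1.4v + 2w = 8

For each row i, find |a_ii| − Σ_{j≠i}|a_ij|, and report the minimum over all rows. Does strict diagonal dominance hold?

row 1: |5| − (2+4) = -1
row 2: |6| − (0.8+2) = 3.2
row 3: |2| − (1.7+1.4) = -1.1
minimum over rows = -1.1 → not strictly diagonally dominant

-1.1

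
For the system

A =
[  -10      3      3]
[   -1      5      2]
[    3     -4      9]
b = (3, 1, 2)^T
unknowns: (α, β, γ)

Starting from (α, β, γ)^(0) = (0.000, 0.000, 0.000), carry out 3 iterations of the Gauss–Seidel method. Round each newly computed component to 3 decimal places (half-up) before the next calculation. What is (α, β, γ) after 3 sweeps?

Iteration 1:
  α = (3 - (3)·0.000 - (3)·0.000) / (-10) = -0.300
  β = (1 - (-1)·-0.300 - (2)·0.000) / (5) = 0.140
  γ = (2 - (3)·-0.300 - (-4)·0.140) / (9) = 0.384
Iteration 2:
  α = (3 - (3)·0.140 - (3)·0.384) / (-10) = -0.143
  β = (1 - (-1)·-0.143 - (2)·0.384) / (5) = 0.018
  γ = (2 - (3)·-0.143 - (-4)·0.018) / (9) = 0.278
Iteration 3:
  α = (3 - (3)·0.018 - (3)·0.278) / (-10) = -0.211
  β = (1 - (-1)·-0.211 - (2)·0.278) / (5) = 0.047
  γ = (2 - (3)·-0.211 - (-4)·0.047) / (9) = 0.313

(-0.211, 0.047, 0.313)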